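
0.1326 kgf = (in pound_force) 0.2923. Check: 1 kgf = 9.80665 N, so 0.1326 kgf = 0.1326 * 9.80665 = 1.3003618 N. 1 pound_force = 4.4482216 N, so 1.3003618 N = 1.3003618 / 4.4482216 = 0.29233296 pound_force ≈ 0.2923 pound_force (4 s.f.).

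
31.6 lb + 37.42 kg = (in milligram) 5.175e+07. Check: 1 lb = 0.45359237 kg, so 31.6 lb = 31.6 * 0.45359237 = 14.333519 kg. 37.42 kg is already in kg. Sum: 14.333519 + 37.42 = 51.753519 kg. 1 milligram = 1e-06 kg, so 51.753519 kg = 51.753519 / 1e-06 = 51753519 milligram ≈ 5.175e+07 milligram (4 s.f.).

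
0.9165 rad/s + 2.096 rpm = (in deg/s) 65.09. Check: 0.9165 rad/s is already in rad/s. 1 rpm = 0.10471976 rad/s, so 2.096 rpm = 2.096 * 0.10471976 = 0.21949261 rad/s. Sum: 0.9165 + 0.21949261 = 1.1359926 rad/s. 1 deg/s = 0.017453293 rad/s, so 1.1359926 rad/s = 1.1359926 / 0.017453293 = 65.087582 deg/s ≈ 65.09 deg/s (4 s.f.).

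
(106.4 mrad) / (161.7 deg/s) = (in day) 4.364e-07. Check: 1 mrad = 0.001 rad, so 106.4 mrad = 106.4 * 0.001 = 0.1064 rad. 1 deg/s = 0.017453293 rad/s, so 161.7 deg/s = 161.7 * 0.017453293 = 2.8221974 rad/s. Combine: 0.1064 rad / 2.8221974 rad/s = 0.037701119 s. 1 day = 86400 s, so 0.037701119 s = 0.037701119 / 86400 = 4.3635554e-07 day ≈ 4.364e-07 day (4 s.f.).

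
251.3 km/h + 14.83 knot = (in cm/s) 1 km/h = 0.27777778 m/s, so 251.3 km/h = 251.3 * 0.27777778 = 69.805556 m/s. 1 knot = 0.51444444 m/s, so 14.83 knot = 14.83 * 0.51444444 = 7.6292111 m/s. Sum: 69.805556 + 7.6292111 = 77.434767 m/s. 1 cm/s = 0.01 m/s, so 77.434767 m/s = 77.434767 / 0.01 = 7743.4767 cm/s ≈ 7743 cm/s (4 s.f.). Final answer: 7743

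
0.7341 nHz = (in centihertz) 7.341e-08. Check: 1 nHz = 1e-09 Hz, so 0.7341 nHz = 0.7341 * 1e-09 = 7.341e-10 Hz. 1 centihertz = 0.01 Hz, so 7.341e-10 Hz = 7.341e-10 / 0.01 = 7.341e-08 centihertz.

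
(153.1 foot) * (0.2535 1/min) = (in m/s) 0.1972. Check: 1 foot = 0.3048 m, so 153.1 foot = 153.1 * 0.3048 = 46.66488 m. 1 1/min = 0.016666667 Hz, so 0.2535 1/min = 0.2535 * 0.016666667 = 0.004225 Hz. Combine: 46.66488 m * 0.004225 Hz = 0.19715912 m/s. Result: 0.19715912 m/s ≈ 0.1972 m/s (4 s.f.).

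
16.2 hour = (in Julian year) 0.001848. Check: 1 hour = 3600 s, so 16.2 hour = 16.2 * 3600 = 58320 s. 1 Julian year = 31557600 s, so 58320 s = 58320 / 31557600 = 0.0018480493 Julian year ≈ 0.001848 Julian year (4 s.f.).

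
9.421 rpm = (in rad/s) 1 rpm = 0.10471976 rad/s, so 9.421 rpm = 9.421 * 0.10471976 = 0.98656481 rad/s. Result: 0.98656481 rad/s ≈ 0.9866 rad/s (4 s.f.). Final answer: 0.9866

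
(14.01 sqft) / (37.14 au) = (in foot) 7.686e-13. Check: 1 sqft = 0.09290304 m^2, so 14.01 sqft = 14.01 * 0.09290304 = 1.3015716 m^2. 1 au = 1.4959787e+11 m, so 37.14 au = 37.14 * 1.4959787e+11 = 5.5560649e+12 m. Combine: 1.3015716 m^2 / 5.5560649e+12 m = 2.3426141e-13 m. 1 foot = 0.3048 m, so 2.3426141e-13 m = 2.3426141e-13 / 0.3048 = 7.6857417e-13 foot ≈ 7.686e-13 foot (4 s.f.).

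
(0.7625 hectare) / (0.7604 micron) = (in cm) 1 hectare = 10000 m^2, so 0.7625 hectare = 0.7625 * 10000 = 7625 m^2. 1 micron = 1e-06 m, so 0.7604 micron = 0.7604 * 1e-06 = 7.604e-07 m. Combine: 7625 m^2 / 7.604e-07 m = 1.0027617e+10 m. 1 cm = 0.01 m, so 1.0027617e+10 m = 1.0027617e+10 / 0.01 = 1.0027617e+12 cm ≈ 1.003e+12 cm (4 s.f.). Final answer: 1.003e+12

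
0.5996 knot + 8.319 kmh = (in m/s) 2.619. Check: 1 knot = 0.51444444 m/s, so 0.5996 knot = 0.5996 * 0.51444444 = 0.30846089 m/s. 1 kmh = 0.27777778 m/s, so 8.319 kmh = 8.319 * 0.27777778 = 2.3108333 m/s. Sum: 0.30846089 + 2.3108333 = 2.6192942 m/s. Result: 2.6192942 m/s ≈ 2.619 m/s (4 s.f.).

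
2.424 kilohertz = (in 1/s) 1 kilohertz = 1000 Hz, so 2.424 kilohertz = 2.424 * 1000 = 2424 Hz. 2424 Hz = 2424 1/s. Final answer: 2424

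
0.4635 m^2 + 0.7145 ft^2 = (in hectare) 0.4635 m^2 is already in m^2. 1 ft^2 = 0.09290304 m^2, so 0.7145 ft^2 = 0.7145 * 0.09290304 = 0.066379222 m^2. Sum: 0.4635 + 0.066379222 = 0.52987922 m^2. 1 hectare = 10000 m^2, so 0.52987922 m^2 = 0.52987922 / 10000 = 5.2987922e-05 hectare ≈ 5.299e-05 hectare (4 s.f.). Final answer: 5.299e-05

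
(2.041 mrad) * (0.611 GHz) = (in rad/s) 1 mrad = 0.001 rad, so 2.041 mrad = 2.041 * 0.001 = 0.002041 rad. 1 GHz = 1e+09 Hz, so 0.611 GHz = 0.611 * 1e+09 = 6.11e+08 Hz. Combine: 0.002041 rad * 6.11e+08 Hz = 1247051 rad/s. Result: 1247051 rad/s ≈ 1.247e+06 rad/s (4 s.f.). Final answer: 1.247e+06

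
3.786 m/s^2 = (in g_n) 1 g_n = 9.80665 m/s^2, so 3.786 m/s^2 = 3.786 / 9.80665 = 0.38606456 g_n ≈ 0.3861 g_n (4 s.f.). Final answer: 0.3861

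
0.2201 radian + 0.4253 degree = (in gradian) 14.48. Check: 0.2201 radian = 0.2201 rad. 1 degree = 0.017453293 rad, so 0.4253 degree = 0.4253 * 0.017453293 = 0.0074228853 rad. Sum: 0.2201 + 0.0074228853 = 0.22752289 rad. 1 gradian = 0.015707963 rad, so 0.22752289 rad = 0.22752289 / 0.015707963 = 14.484557 gradian ≈ 14.48 gradian (4 s.f.).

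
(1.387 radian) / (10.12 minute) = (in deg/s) 1.387 radian = 1.387 rad. 1 minute = 60 s, so 10.12 minute = 10.12 * 60 = 607.2 s. Combine: 1.387 rad / 607.2 s = 0.0022842556 rad/s. 1 deg/s = 0.017453293 rad/s, so 0.0022842556 rad/s = 0.0022842556 / 0.017453293 = 0.13087821 deg/s ≈ 0.1309 deg/s (4 s.f.). Final answer: 0.1309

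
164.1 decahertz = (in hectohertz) 16.41. Check: 1 decahertz = 10 Hz, so 164.1 decahertz = 164.1 * 10 = 1641 Hz. 1 hectohertz = 100 Hz, so 1641 Hz = 1641 / 100 = 16.41 hectohertz.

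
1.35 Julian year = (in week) 1 Julian year = 31557600 s, so 1.35 Julian year = 1.35 * 31557600 = 42602760 s. 1 week = 604800 s, so 42602760 s = 42602760 / 604800 = 70.441071 week ≈ 70.44 week (4 s.f.). Final answer: 70.44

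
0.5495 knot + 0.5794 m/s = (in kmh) 1 knot = 0.51444444 m/s, so 0.5495 knot = 0.5495 * 0.51444444 = 0.28268722 m/s. 0.5794 m/s is already in m/s. Sum: 0.28268722 + 0.5794 = 0.86208722 m/s. 1 kmh = 0.27777778 m/s, so 0.86208722 m/s = 0.86208722 / 0.27777778 = 3.103514 kmh ≈ 3.104 kmh (4 s.f.). Final answer: 3.104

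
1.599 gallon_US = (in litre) 6.053. Check: 1 gallon_US = 0.0037854118 m^3, so 1.599 gallon_US = 1.599 * 0.0037854118 = 0.0060528734 m^3. 1 litre = 0.001 m^3, so 0.0060528734 m^3 = 0.0060528734 / 0.001 = 6.0528734 litre ≈ 6.053 litre (4 s.f.).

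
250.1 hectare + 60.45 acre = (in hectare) 1 hectare = 10000 m^2, so 250.1 hectare = 250.1 * 10000 = 2501000 m^2. 1 acre = 4046.8564 m^2, so 60.45 acre = 60.45 * 4046.8564 = 244632.47 m^2. Sum: 2501000 + 244632.47 = 2745632.5 m^2. 1 hectare = 10000 m^2, so 2745632.5 m^2 = 2745632.5 / 10000 = 274.56325 hectare ≈ 274.6 hectare (4 s.f.). Final answer: 274.6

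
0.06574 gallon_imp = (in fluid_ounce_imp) 1 gallon_imp = 0.00454609 m^3, so 0.06574 gallon_imp = 0.06574 * 0.00454609 = 0.00029885996 m^3. 1 fluid_ounce_imp = 2.8413063e-05 m^3, so 0.00029885996 m^3 = 0.00029885996 / 2.8413063e-05 = 10.5184 fluid_ounce_imp ≈ 10.52 fluid_ounce_imp (4 s.f.). Final answer: 10.52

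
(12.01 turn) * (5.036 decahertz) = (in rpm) 1 turn = 6.2831853 rad, so 12.01 turn = 12.01 * 6.2831853 = 75.461056 rad. 1 decahertz = 10 Hz, so 5.036 decahertz = 5.036 * 10 = 50.36 Hz. Combine: 75.461056 rad * 50.36 Hz = 3800.2188 rad/s. 1 rpm = 0.10471976 rad/s, so 3800.2188 rad/s = 3800.2188 / 0.10471976 = 36289.416 rpm ≈ 3.629e+04 rpm (4 s.f.). Final answer: 3.629e+04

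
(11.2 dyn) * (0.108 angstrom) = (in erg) 1 dyn = 1e-05 N, so 11.2 dyn = 11.2 * 1e-05 = 0.000112 N. 1 angstrom = 1e-10 m, so 0.108 angstrom = 0.108 * 1e-10 = 1.08e-11 m. Combine: 0.000112 N * 1.08e-11 m = 1.2096e-15 J. 1 erg = 1e-07 J, so 1.2096e-15 J = 1.2096e-15 / 1e-07 = 1.2096e-08 erg ≈ 1.21e-08 erg (4 s.f.). Final answer: 1.21e-08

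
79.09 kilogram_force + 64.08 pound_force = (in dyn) 1 kilogram_force = 9.80665 N, so 79.09 kilogram_force = 79.09 * 9.80665 = 775.60795 N. 1 pound_force = 4.4482216 N, so 64.08 pound_force = 64.08 * 4.4482216 = 285.04204 N. Sum: 775.60795 + 285.04204 = 1060.65 N. 1 dyn = 1e-05 N, so 1060.65 N = 1060.65 / 1e-05 = 1.06065e+08 dyn ≈ 1.061e+08 dyn (4 s.f.). Final answer: 1.061e+08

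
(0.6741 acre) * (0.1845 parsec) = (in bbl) 1 acre = 4046.8564 m^2, so 0.6741 acre = 0.6741 * 4046.8564 = 2727.9859 m^2. 1 parsec = 3.0856776e+16 m, so 0.1845 parsec = 0.1845 * 3.0856776e+16 = 5.6930751e+15 m. Combine: 2727.9859 m^2 * 5.6930751e+15 m = 1.5530629e+19 m^3. 1 bbl = 0.15898729 m^3, so 1.5530629e+19 m^3 = 1.5530629e+19 / 0.15898729 = 9.7684716e+19 bbl ≈ 9.768e+19 bbl (4 s.f.). Final answer: 9.768e+19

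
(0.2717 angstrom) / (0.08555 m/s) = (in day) 3.676e-15. Check: 1 angstrom = 1e-10 m, so 0.2717 angstrom = 0.2717 * 1e-10 = 2.717e-11 m. 0.08555 m/s is already in m/s. Combine: 2.717e-11 m / 0.08555 m/s = 3.1759205e-10 s. 1 day = 86400 s, so 3.1759205e-10 s = 3.1759205e-10 / 86400 = 3.6758339e-15 day ≈ 3.676e-15 day (4 s.f.).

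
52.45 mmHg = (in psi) 1.014. Check: 1 mmHg = 133.32237 Pa, so 52.45 mmHg = 52.45 * 133.32237 = 6992.7582 Pa. 1 psi = 6894.7573 Pa, so 6992.7582 Pa = 6992.7582 / 6894.7573 = 1.0142138 psi ≈ 1.014 psi (4 s.f.).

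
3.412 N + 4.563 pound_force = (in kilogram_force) 2.418. Check: 3.412 N is already in N. 1 pound_force = 4.4482216 N, so 4.563 pound_force = 4.563 * 4.4482216 = 20.297235 N. Sum: 3.412 + 20.297235 = 23.709235 N. 1 kilogram_force = 9.80665 N, so 23.709235 N = 23.709235 / 9.80665 = 2.4176692 kilogram_force ≈ 2.418 kilogram_force (4 s.f.).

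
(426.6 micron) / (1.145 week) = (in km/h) 1 micron = 1e-06 m, so 426.6 micron = 426.6 * 1e-06 = 0.0004266 m. 1 week = 604800 s, so 1.145 week = 1.145 * 604800 = 692496 s. Combine: 0.0004266 m / 692496 s = 6.1603244e-10 m/s. 1 km/h = 0.27777778 m/s, so 6.1603244e-10 m/s = 6.1603244e-10 / 0.27777778 = 2.2177168e-09 km/h ≈ 2.218e-09 km/h (4 s.f.). Final answer: 2.218e-09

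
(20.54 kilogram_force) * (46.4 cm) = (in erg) 9.346e+08. Check: 1 kilogram_force = 9.80665 N, so 20.54 kilogram_force = 20.54 * 9.80665 = 201.42859 N. 1 cm = 0.01 m, so 46.4 cm = 46.4 * 0.01 = 0.464 m. Combine: 201.42859 N * 0.464 m = 93.462866 J. 1 erg = 1e-07 J, so 93.462866 J = 93.462866 / 1e-07 = 9.3462866e+08 erg ≈ 9.346e+08 erg (4 s.f.).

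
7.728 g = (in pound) 1 g = 0.001 kg, so 7.728 g = 7.728 * 0.001 = 0.007728 kg. 1 pound = 0.45359237 kg, so 0.007728 kg = 0.007728 / 0.45359237 = 0.017037324 pound ≈ 0.01704 pound (4 s.f.). Final answer: 0.01704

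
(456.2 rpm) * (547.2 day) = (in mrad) 2.259e+12. Check: 1 rpm = 0.10471976 rad/s, so 456.2 rpm = 456.2 * 0.10471976 = 47.773152 rad/s. 1 day = 86400 s, so 547.2 day = 547.2 * 86400 = 47278080 s. Combine: 47.773152 rad/s * 47278080 s = 2.2586229e+09 rad. 1 mrad = 0.001 rad, so 2.2586229e+09 rad = 2.2586229e+09 / 0.001 = 2.2586229e+12 mrad ≈ 2.259e+12 mrad (4 s.f.).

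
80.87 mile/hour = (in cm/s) 1 mile/hour = 0.44704 m/s, so 80.87 mile/hour = 80.87 * 0.44704 = 36.152125 m/s. 1 cm/s = 0.01 m/s, so 36.152125 m/s = 36.152125 / 0.01 = 3615.2125 cm/s ≈ 3615 cm/s (4 s.f.). Final answer: 3615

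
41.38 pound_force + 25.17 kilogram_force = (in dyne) 4.309e+07. Check: 1 pound_force = 4.4482216 N, so 41.38 pound_force = 41.38 * 4.4482216 = 184.06741 N. 1 kilogram_force = 9.80665 N, so 25.17 kilogram_force = 25.17 * 9.80665 = 246.83338 N. Sum: 184.06741 + 246.83338 = 430.90079 N. 1 dyne = 1e-05 N, so 430.90079 N = 430.90079 / 1e-05 = 43090079 dyne ≈ 4.309e+07 dyne (4 s.f.).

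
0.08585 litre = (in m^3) 8.585e-05. Check: 1 litre = 0.001 m^3, so 0.08585 litre = 0.08585 * 0.001 = 8.585e-05 m^3. Result: 8.585e-05 m^3.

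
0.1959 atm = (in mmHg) 148.9. Check: 1 atm = 101325 Pa, so 0.1959 atm = 0.1959 * 101325 = 19849.567 Pa. 1 mmHg = 133.32237 Pa, so 19849.567 Pa = 19849.567 / 133.32237 = 148.884 mmHg ≈ 148.9 mmHg (4 s.f.).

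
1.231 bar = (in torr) 1 bar = 100000 Pa, so 1.231 bar = 1.231 * 100000 = 123100 Pa. 1 torr = 133.32237 Pa, so 123100 Pa = 123100 / 133.32237 = 923.32593 torr ≈ 923.3 torr (4 s.f.). Final answer: 923.3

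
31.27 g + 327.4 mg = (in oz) 1.115. Check: 1 g = 0.001 kg, so 31.27 g = 31.27 * 0.001 = 0.03127 kg. 1 mg = 1e-06 kg, so 327.4 mg = 327.4 * 1e-06 = 0.0003274 kg. Sum: 0.03127 + 0.0003274 = 0.0315974 kg. 1 oz = 0.028349523 kg, so 0.0315974 kg = 0.0315974 / 0.028349523 = 1.1145655 oz ≈ 1.115 oz (4 s.f.).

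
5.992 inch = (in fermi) 1 inch = 0.0254 m, so 5.992 inch = 5.992 * 0.0254 = 0.1521968 m. 1 fermi = 1e-15 m, so 0.1521968 m = 0.1521968 / 1e-15 = 1.521968e+14 fermi ≈ 1.522e+14 fermi (4 s.f.). Final answer: 1.522e+14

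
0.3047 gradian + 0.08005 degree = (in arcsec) 1 gradian = 0.015707963 rad, so 0.3047 gradian = 0.3047 * 0.015707963 = 0.0047862164 rad. 1 degree = 0.017453293 rad, so 0.08005 degree = 0.08005 * 0.017453293 = 0.0013971361 rad. Sum: 0.0047862164 + 0.0013971361 = 0.0061833525 rad. 1 arcsec = 4.8481368e-06 rad, so 0.0061833525 rad = 0.0061833525 / 4.8481368e-06 = 1275.408 arcsec ≈ 1275 arcsec (4 s.f.). Final answer: 1275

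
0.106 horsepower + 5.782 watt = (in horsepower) 1 horsepower = 745.69987 W, so 0.106 horsepower = 0.106 * 745.69987 = 79.044186 W. 5.782 watt = 5.782 W. Sum: 79.044186 + 5.782 = 84.826186 W. 1 horsepower = 745.69987 W, so 84.826186 W = 84.826186 / 745.69987 = 0.11375379 horsepower ≈ 0.1138 horsepower (4 s.f.). Final answer: 0.1138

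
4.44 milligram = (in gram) 0.00444. Check: 1 milligram = 1e-06 kg, so 4.44 milligram = 4.44 * 1e-06 = 4.44e-06 kg. 1 gram = 0.001 kg, so 4.44e-06 kg = 4.44e-06 / 0.001 = 0.00444 gram.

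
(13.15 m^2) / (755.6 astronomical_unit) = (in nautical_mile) 13.15 m^2 is already in m^2. 1 astronomical_unit = 1.4959787e+11 m, so 755.6 astronomical_unit = 755.6 * 1.4959787e+11 = 1.1303615e+14 m. Combine: 13.15 m^2 / 1.1303615e+14 m = 1.1633446e-13 m. 1 nautical_mile = 1852 m, so 1.1633446e-13 m = 1.1633446e-13 / 1852 = 6.2815585e-17 nautical_mile ≈ 6.282e-17 nautical_mile (4 s.f.). Final answer: 6.282e-17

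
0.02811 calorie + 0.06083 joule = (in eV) 1.114e+18. Check: 1 calorie = 4.184 J, so 0.02811 calorie = 0.02811 * 4.184 = 0.11761224 J. 0.06083 joule = 0.06083 J. Sum: 0.11761224 + 0.06083 = 0.17844224 J. 1 eV = 1.6021766e-19 J, so 0.17844224 J = 0.17844224 / 1.6021766e-19 = 1.1137489e+18 eV ≈ 1.114e+18 eV (4 s.f.).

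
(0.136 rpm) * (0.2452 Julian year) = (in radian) 1 rpm = 0.10471976 rad/s, so 0.136 rpm = 0.136 * 0.10471976 = 0.014241887 rad/s. 1 Julian year = 31557600 s, so 0.2452 Julian year = 0.2452 * 31557600 = 7737923.5 s. Combine: 0.014241887 rad/s * 7737923.5 s = 110202.63 rad. 110202.63 rad = 110202.63 radian ≈ 1.102e+05 radian (4 s.f.). Final answer: 1.102e+05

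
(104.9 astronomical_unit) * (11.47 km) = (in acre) 1 astronomical_unit = 1.4959787e+11 m, so 104.9 astronomical_unit = 104.9 * 1.4959787e+11 = 1.5692817e+13 m. 1 km = 1000 m, so 11.47 km = 11.47 * 1000 = 11470 m. Combine: 1.5692817e+13 m * 11470 m = 1.7999661e+17 m^2. 1 acre = 4046.8564 m^2, so 1.7999661e+17 m^2 = 1.7999661e+17 / 4046.8564 = 4.447813e+13 acre ≈ 4.448e+13 acre (4 s.f.). Final answer: 4.448e+13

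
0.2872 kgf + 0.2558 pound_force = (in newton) 3.954. Check: 1 kgf = 9.80665 N, so 0.2872 kgf = 0.2872 * 9.80665 = 2.8164699 N. 1 pound_force = 4.4482216 N, so 0.2558 pound_force = 0.2558 * 4.4482216 = 1.1378551 N. Sum: 2.8164699 + 1.1378551 = 3.954325 N. 3.954325 N = 3.954325 newton ≈ 3.954 newton (4 s.f.).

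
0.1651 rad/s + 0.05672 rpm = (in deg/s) 9.8. Check: 0.1651 rad/s is already in rad/s. 1 rpm = 0.10471976 rad/s, so 0.05672 rpm = 0.05672 * 0.10471976 = 0.0059397045 rad/s. Sum: 0.1651 + 0.0059397045 = 0.1710397 rad/s. 1 deg/s = 0.017453293 rad/s, so 0.1710397 rad/s = 0.1710397 / 0.017453293 = 9.7998532 deg/s ≈ 9.8 deg/s (4 s.f.).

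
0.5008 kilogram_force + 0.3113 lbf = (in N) 1 kilogram_force = 9.80665 N, so 0.5008 kilogram_force = 0.5008 * 9.80665 = 4.9111703 N. 1 lbf = 4.4482216 N, so 0.3113 lbf = 0.3113 * 4.4482216 = 1.3847314 N. Sum: 4.9111703 + 1.3847314 = 6.2959017 N. Result: 6.2959017 N ≈ 6.296 N (4 s.f.). Final answer: 6.296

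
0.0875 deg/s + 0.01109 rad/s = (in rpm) 1 deg/s = 0.017453293 rad/s, so 0.0875 deg/s = 0.0875 * 0.017453293 = 0.0015271631 rad/s. 0.01109 rad/s is already in rad/s. Sum: 0.0015271631 + 0.01109 = 0.012617163 rad/s. 1 rpm = 0.10471976 rad/s, so 0.012617163 rad/s = 0.012617163 / 0.10471976 = 0.12048503 rpm ≈ 0.1205 rpm (4 s.f.). Final answer: 0.1205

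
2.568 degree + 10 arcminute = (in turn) 1 degree = 0.017453293 rad, so 2.568 degree = 2.568 * 0.017453293 = 0.044820055 rad. 1 arcminute = 0.00029088821 rad, so 10 arcminute = 10 * 0.00029088821 = 0.0029088821 rad. Sum: 0.044820055 + 0.0029088821 = 0.047728937 rad. 1 turn = 6.2831853 rad, so 0.047728937 rad = 0.047728937 / 6.2831853 = 0.0075962963 turn ≈ 0.007596 turn (4 s.f.). Final answer: 0.007596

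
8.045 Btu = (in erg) 1 Btu = 1055.0559 J, so 8.045 Btu = 8.045 * 1055.0559 = 8487.9243 J. 1 erg = 1e-07 J, so 8487.9243 J = 8487.9243 / 1e-07 = 8.4879243e+10 erg ≈ 8.488e+10 erg (4 s.f.). Final answer: 8.488e+10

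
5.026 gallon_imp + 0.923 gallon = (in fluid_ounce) 1 gallon_imp = 0.00454609 m^3, so 5.026 gallon_imp = 5.026 * 0.00454609 = 0.022848648 m^3. 1 gallon = 0.0037854118 m^3, so 0.923 gallon = 0.923 * 0.0037854118 = 0.0034939351 m^3. Sum: 0.022848648 + 0.0034939351 = 0.026342583 m^3. 1 fluid_ounce = 2.957353e-05 m^3, so 0.026342583 m^3 = 0.026342583 / 2.957353e-05 = 890.74871 fluid_ounce ≈ 890.7 fluid_ounce (4 s.f.). Final answer: 890.7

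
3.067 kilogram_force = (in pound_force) 1 kilogram_force = 9.80665 N, so 3.067 kilogram_force = 3.067 * 9.80665 = 30.076996 N. 1 pound_force = 4.4482216 N, so 30.076996 N = 30.076996 / 4.4482216 = 6.7615776 pound_force ≈ 6.762 pound_force (4 s.f.). Final answer: 6.762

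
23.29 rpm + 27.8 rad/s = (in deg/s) 1 rpm = 0.10471976 rad/s, so 23.29 rpm = 23.29 * 0.10471976 = 2.4389231 rad/s. 27.8 rad/s is already in rad/s. Sum: 2.4389231 + 27.8 = 30.238923 rad/s. 1 deg/s = 0.017453293 rad/s, so 30.238923 rad/s = 30.238923 / 0.017453293 = 1732.5627 deg/s ≈ 1733 deg/s (4 s.f.). Final answer: 1733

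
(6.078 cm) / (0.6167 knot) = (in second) 0.1916. Check: 1 cm = 0.01 m, so 6.078 cm = 6.078 * 0.01 = 0.06078 m. 1 knot = 0.51444444 m/s, so 0.6167 knot = 0.6167 * 0.51444444 = 0.31725789 m/s. Combine: 0.06078 m / 0.31725789 m/s = 0.19157916 s. 0.19157916 s = 0.19157916 second ≈ 0.1916 second (4 s.f.).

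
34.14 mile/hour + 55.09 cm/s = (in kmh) 1 mile/hour = 0.44704 m/s, so 34.14 mile/hour = 34.14 * 0.44704 = 15.261946 m/s. 1 cm/s = 0.01 m/s, so 55.09 cm/s = 55.09 * 0.01 = 0.5509 m/s. Sum: 15.261946 + 0.5509 = 15.812846 m/s. 1 kmh = 0.27777778 m/s, so 15.812846 m/s = 15.812846 / 0.27777778 = 56.926244 kmh ≈ 56.93 kmh (4 s.f.). Final answer: 56.93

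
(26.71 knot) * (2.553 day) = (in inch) 1 knot = 0.51444444 m/s, so 26.71 knot = 26.71 * 0.51444444 = 13.740811 m/s. 1 day = 86400 s, so 2.553 day = 2.553 * 86400 = 220579.2 s. Combine: 13.740811 m/s * 220579.2 s = 3030937.1 m. 1 inch = 0.0254 m, so 3030937.1 m = 3030937.1 / 0.0254 = 1.1932823e+08 inch ≈ 1.193e+08 inch (4 s.f.). Final answer: 1.193e+08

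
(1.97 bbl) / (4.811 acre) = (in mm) 1 bbl = 0.15898729 m^3, so 1.97 bbl = 1.97 * 0.15898729 = 0.31320497 m^3. 1 acre = 4046.8564 m^2, so 4.811 acre = 4.811 * 4046.8564 = 19469.426 m^2. Combine: 0.31320497 m^3 / 19469.426 m^2 = 1.6087016e-05 m. 1 mm = 0.001 m, so 1.6087016e-05 m = 1.6087016e-05 / 0.001 = 0.016087016 mm ≈ 0.01609 mm (4 s.f.). Final answer: 0.01609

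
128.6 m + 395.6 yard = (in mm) 4.903e+05. Check: 128.6 m is already in m. 1 yard = 0.9144 m, so 395.6 yard = 395.6 * 0.9144 = 361.73664 m. Sum: 128.6 + 361.73664 = 490.33664 m. 1 mm = 0.001 m, so 490.33664 m = 490.33664 / 0.001 = 490336.64 mm ≈ 4.903e+05 mm (4 s.f.).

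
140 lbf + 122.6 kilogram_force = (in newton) 1 lbf = 4.4482216 N, so 140 lbf = 140 * 4.4482216 = 622.75103 N. 1 kilogram_force = 9.80665 N, so 122.6 kilogram_force = 122.6 * 9.80665 = 1202.2953 N. Sum: 622.75103 + 1202.2953 = 1825.0463 N. 1825.0463 N = 1825.0463 newton ≈ 1825 newton (4 s.f.). Final answer: 1825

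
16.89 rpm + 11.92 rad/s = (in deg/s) 1 rpm = 0.10471976 rad/s, so 16.89 rpm = 16.89 * 0.10471976 = 1.7687167 rad/s. 11.92 rad/s is already in rad/s. Sum: 1.7687167 + 11.92 = 13.688717 rad/s. 1 deg/s = 0.017453293 rad/s, so 13.688717 rad/s = 13.688717 / 0.017453293 = 784.30569 deg/s ≈ 784.3 deg/s (4 s.f.). Final answer: 784.3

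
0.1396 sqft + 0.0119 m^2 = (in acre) 1 sqft = 0.09290304 m^2, so 0.1396 sqft = 0.1396 * 0.09290304 = 0.012969264 m^2. 0.0119 m^2 is already in m^2. Sum: 0.012969264 + 0.0119 = 0.024869264 m^2. 1 acre = 4046.8564 m^2, so 0.024869264 m^2 = 0.024869264 / 4046.8564 = 6.1453291e-06 acre ≈ 6.145e-06 acre (4 s.f.). Final answer: 6.145e-06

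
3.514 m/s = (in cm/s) 351.4. Check: 1 cm/s = 0.01 m/s, so 3.514 m/s = 3.514 / 0.01 = 351.4 cm/s.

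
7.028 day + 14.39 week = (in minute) 1.552e+05. Check: 1 day = 86400 s, so 7.028 day = 7.028 * 86400 = 607219.2 s. 1 week = 604800 s, so 14.39 week = 14.39 * 604800 = 8703072 s. Sum: 607219.2 + 8703072 = 9310291.2 s. 1 minute = 60 s, so 9310291.2 s = 9310291.2 / 60 = 155171.52 minute ≈ 1.552e+05 minute (4 s.f.).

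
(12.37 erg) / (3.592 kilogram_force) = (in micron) 0.03512. Check: 1 erg = 1e-07 J, so 12.37 erg = 12.37 * 1e-07 = 1.237e-06 J. 1 kilogram_force = 9.80665 N, so 3.592 kilogram_force = 3.592 * 9.80665 = 35.225487 N. Combine: 1.237e-06 J / 35.225487 N = 3.5116619e-08 m. 1 micron = 1e-06 m, so 3.5116619e-08 m = 3.5116619e-08 / 1e-06 = 0.035116619 micron ≈ 0.03512 micron (4 s.f.).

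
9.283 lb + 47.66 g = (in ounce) 150.2. Check: 1 lb = 0.45359237 kg, so 9.283 lb = 9.283 * 0.45359237 = 4.210698 kg. 1 g = 0.001 kg, so 47.66 g = 47.66 * 0.001 = 0.04766 kg. Sum: 4.210698 + 0.04766 = 4.258358 kg. 1 ounce = 0.028349523 kg, so 4.258358 kg = 4.258358 / 0.028349523 = 150.20916 ounce ≈ 150.2 ounce (4 s.f.).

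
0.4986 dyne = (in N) 1 dyne = 1e-05 N, so 0.4986 dyne = 0.4986 * 1e-05 = 4.986e-06 N. Result: 4.986e-06 N. Final answer: 4.986e-06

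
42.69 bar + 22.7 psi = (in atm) 1 bar = 100000 Pa, so 42.69 bar = 42.69 * 100000 = 4269000 Pa. 1 psi = 6894.7573 Pa, so 22.7 psi = 22.7 * 6894.7573 = 156510.99 Pa. Sum: 4269000 + 156510.99 = 4425511 Pa. 1 atm = 101325 Pa, so 4425511 Pa = 4425511 / 101325 = 43.676398 atm ≈ 43.68 atm (4 s.f.). Final answer: 43.68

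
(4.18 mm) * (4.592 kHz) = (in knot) 37.31. Check: 1 mm = 0.001 m, so 4.18 mm = 4.18 * 0.001 = 0.00418 m. 1 kHz = 1000 Hz, so 4.592 kHz = 4.592 * 1000 = 4592 Hz. Combine: 0.00418 m * 4592 Hz = 19.19456 m/s. 1 knot = 0.51444444 m/s, so 19.19456 m/s = 19.19456 / 0.51444444 = 37.31124 knot ≈ 37.31 knot (4 s.f.).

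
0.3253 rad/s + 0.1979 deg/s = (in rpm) 3.139. Check: 0.3253 rad/s is already in rad/s. 1 deg/s = 0.017453293 rad/s, so 0.1979 deg/s = 0.1979 * 0.017453293 = 0.0034540066 rad/s. Sum: 0.3253 + 0.0034540066 = 0.32875401 rad/s. 1 rpm = 0.10471976 rad/s, so 0.32875401 rad/s = 0.32875401 / 0.10471976 = 3.1393695 rpm ≈ 3.139 rpm (4 s.f.).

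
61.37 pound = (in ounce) 981.9. Check: 1 pound = 0.45359237 kg, so 61.37 pound = 61.37 * 0.45359237 = 27.836964 kg. 1 ounce = 0.028349523 kg, so 27.836964 kg = 27.836964 / 0.028349523 = 981.92 ounce ≈ 981.9 ounce (4 s.f.).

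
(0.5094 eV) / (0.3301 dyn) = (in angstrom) 1 eV = 1.6021766e-19 J, so 0.5094 eV = 0.5094 * 1.6021766e-19 = 8.1614878e-20 J. 1 dyn = 1e-05 N, so 0.3301 dyn = 0.3301 * 1e-05 = 3.301e-06 N. Combine: 8.1614878e-20 J / 3.301e-06 N = 2.4724289e-14 m. 1 angstrom = 1e-10 m, so 2.4724289e-14 m = 2.4724289e-14 / 1e-10 = 0.00024724289 angstrom ≈ 0.0002472 angstrom (4 s.f.). Final answer: 0.0002472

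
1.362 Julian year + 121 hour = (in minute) 1 Julian year = 31557600 s, so 1.362 Julian year = 1.362 * 31557600 = 42981451 s. 1 hour = 3600 s, so 121 hour = 121 * 3600 = 435600 s. Sum: 42981451 + 435600 = 43417051 s. 1 minute = 60 s, so 43417051 s = 43417051 / 60 = 723617.52 minute ≈ 7.236e+05 minute (4 s.f.). Final answer: 7.236e+05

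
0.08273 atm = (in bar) 0.08383. Check: 1 atm = 101325 Pa, so 0.08273 atm = 0.08273 * 101325 = 8382.6172 Pa. 1 bar = 100000 Pa, so 8382.6172 Pa = 8382.6172 / 100000 = 0.083826172 bar ≈ 0.08383 bar (4 s.f.).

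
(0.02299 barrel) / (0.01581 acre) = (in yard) 1 barrel = 0.15898729 m^3, so 0.02299 barrel = 0.02299 * 0.15898729 = 0.0036551179 m^3. 1 acre = 4046.8564 m^2, so 0.01581 acre = 0.01581 * 4046.8564 = 63.9808 m^2. Combine: 0.0036551179 m^3 / 63.9808 m^2 = 5.7128356e-05 m. 1 yard = 0.9144 m, so 5.7128356e-05 m = 5.7128356e-05 / 0.9144 = 6.247633e-05 yard ≈ 6.248e-05 yard (4 s.f.). Final answer: 6.248e-05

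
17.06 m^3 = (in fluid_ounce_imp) 1 fluid_ounce_imp = 2.8413063e-05 m^3, so 17.06 m^3 = 17.06 / 2.8413063e-05 = 600428.06 fluid_ounce_imp ≈ 6.004e+05 fluid_ounce_imp (4 s.f.). Final answer: 6.004e+05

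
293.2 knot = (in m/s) 1 knot = 0.51444444 m/s, so 293.2 knot = 293.2 * 0.51444444 = 150.83511 m/s. Result: 150.83511 m/s ≈ 150.8 m/s (4 s.f.). Final answer: 150.8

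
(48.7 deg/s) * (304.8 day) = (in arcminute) 1 deg/s = 0.017453293 rad/s, so 48.7 deg/s = 48.7 * 0.017453293 = 0.84997535 rad/s. 1 day = 86400 s, so 304.8 day = 304.8 * 86400 = 26334720 s. Combine: 0.84997535 rad/s * 26334720 s = 22383863 rad. 1 arcminute = 0.00029088821 rad, so 22383863 rad = 22383863 / 0.00029088821 = 7.6950052e+10 arcminute ≈ 7.695e+10 arcminute (4 s.f.). Final answer: 7.695e+10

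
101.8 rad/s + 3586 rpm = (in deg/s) 2.735e+04. Check: 101.8 rad/s is already in rad/s. 1 rpm = 0.10471976 rad/s, so 3586 rpm = 3586 * 0.10471976 = 375.52504 rad/s. Sum: 101.8 + 375.52504 = 477.32504 rad/s. 1 deg/s = 0.017453293 rad/s, so 477.32504 rad/s = 477.32504 / 0.017453293 = 27348.71 deg/s ≈ 2.735e+04 deg/s (4 s.f.).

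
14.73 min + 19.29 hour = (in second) 7.033e+04. Check: 1 min = 60 s, so 14.73 min = 14.73 * 60 = 883.8 s. 1 hour = 3600 s, so 19.29 hour = 19.29 * 3600 = 69444 s. Sum: 883.8 + 69444 = 70327.8 s. 70327.8 s = 70327.8 second ≈ 7.033e+04 second (4 s.f.).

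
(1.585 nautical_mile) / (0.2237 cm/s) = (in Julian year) 1 nautical_mile = 1852 m, so 1.585 nautical_mile = 1.585 * 1852 = 2935.42 m. 1 cm/s = 0.01 m/s, so 0.2237 cm/s = 0.2237 * 0.01 = 0.002237 m/s. Combine: 2935.42 m / 0.002237 m/s = 1312212.8 s. 1 Julian year = 31557600 s, so 1312212.8 s = 1312212.8 / 31557600 = 0.041581514 Julian year ≈ 0.04158 Julian year (4 s.f.). Final answer: 0.04158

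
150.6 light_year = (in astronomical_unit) 9.524e+06. Check: 1 light_year = 9.4607305e+15 m, so 150.6 light_year = 150.6 * 9.4607305e+15 = 1.424786e+18 m. 1 astronomical_unit = 1.4959787e+11 m, so 1.424786e+18 m = 1.424786e+18 / 1.4959787e+11 = 9524106.2 astronomical_unit ≈ 9.524e+06 astronomical_unit (4 s.f.).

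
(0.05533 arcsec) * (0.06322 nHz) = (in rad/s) 1.696e-17. Check: 1 arcsec = 4.8481368e-06 rad, so 0.05533 arcsec = 0.05533 * 4.8481368e-06 = 2.6824741e-07 rad. 1 nHz = 1e-09 Hz, so 0.06322 nHz = 0.06322 * 1e-09 = 6.322e-11 Hz. Combine: 2.6824741e-07 rad * 6.322e-11 Hz = 1.6958601e-17 rad/s. Result: 1.6958601e-17 rad/s ≈ 1.696e-17 rad/s (4 s.f.).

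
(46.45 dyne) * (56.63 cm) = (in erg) 1 dyne = 1e-05 N, so 46.45 dyne = 46.45 * 1e-05 = 0.0004645 N. 1 cm = 0.01 m, so 56.63 cm = 56.63 * 0.01 = 0.5663 m. Combine: 0.0004645 N * 0.5663 m = 0.00026304635 J. 1 erg = 1e-07 J, so 0.00026304635 J = 0.00026304635 / 1e-07 = 2630.4635 erg ≈ 2630 erg (4 s.f.). Final answer: 2630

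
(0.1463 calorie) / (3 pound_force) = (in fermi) 1 calorie = 4.184 J, so 0.1463 calorie = 0.1463 * 4.184 = 0.6121192 J. 1 pound_force = 4.4482216 N, so 3 pound_force = 3 * 4.4482216 = 13.344665 N. Combine: 0.6121192 J / 13.344665 N = 0.045869957 m. 1 fermi = 1e-15 m, so 0.045869957 m = 0.045869957 / 1e-15 = 4.5869957e+13 fermi ≈ 4.587e+13 fermi (4 s.f.). Final answer: 4.587e+13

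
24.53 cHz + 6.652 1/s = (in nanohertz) 1 cHz = 0.01 Hz, so 24.53 cHz = 24.53 * 0.01 = 0.2453 Hz. 6.652 1/s = 6.652 Hz. Sum: 0.2453 + 6.652 = 6.8973 Hz. 1 nanohertz = 1e-09 Hz, so 6.8973 Hz = 6.8973 / 1e-09 = 6.8973e+09 nanohertz ≈ 6.897e+09 nanohertz (4 s.f.). Final answer: 6.897e+09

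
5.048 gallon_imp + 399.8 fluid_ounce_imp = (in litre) 1 gallon_imp = 0.00454609 m^3, so 5.048 gallon_imp = 5.048 * 0.00454609 = 0.022948662 m^3. 1 fluid_ounce_imp = 2.8413063e-05 m^3, so 399.8 fluid_ounce_imp = 399.8 * 2.8413063e-05 = 0.011359542 m^3. Sum: 0.022948662 + 0.011359542 = 0.034308205 m^3. 1 litre = 0.001 m^3, so 0.034308205 m^3 = 0.034308205 / 0.001 = 34.308205 litre ≈ 34.31 litre (4 s.f.). Final answer: 34.31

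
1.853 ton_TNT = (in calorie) 1.853e+09. Check: 1 ton_TNT = 4.184e+09 J, so 1.853 ton_TNT = 1.853 * 4.184e+09 = 7.752952e+09 J. 1 calorie = 4.184 J, so 7.752952e+09 J = 7.752952e+09 / 4.184 = 1.853e+09 calorie.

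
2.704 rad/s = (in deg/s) 154.9. Check: 1 deg/s = 0.017453293 rad/s, so 2.704 rad/s = 2.704 / 0.017453293 = 154.92779 deg/s ≈ 154.9 deg/s (4 s.f.).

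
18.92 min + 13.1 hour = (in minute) 804.9. Check: 1 min = 60 s, so 18.92 min = 18.92 * 60 = 1135.2 s. 1 hour = 3600 s, so 13.1 hour = 13.1 * 3600 = 47160 s. Sum: 1135.2 + 47160 = 48295.2 s. 1 minute = 60 s, so 48295.2 s = 48295.2 / 60 = 804.92 minute ≈ 804.9 minute (4 s.f.).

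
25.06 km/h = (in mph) 15.57. Check: 1 km/h = 0.27777778 m/s, so 25.06 km/h = 25.06 * 0.27777778 = 6.9611111 m/s. 1 mph = 0.44704 m/s, so 6.9611111 m/s = 6.9611111 / 0.44704 = 15.571562 mph ≈ 15.57 mph (4 s.f.).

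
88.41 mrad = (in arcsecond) 1.824e+04. Check: 1 mrad = 0.001 rad, so 88.41 mrad = 88.41 * 0.001 = 0.08841 rad. 1 arcsecond = 4.8481368e-06 rad, so 0.08841 rad = 0.08841 / 4.8481368e-06 = 18235.872 arcsecond ≈ 1.824e+04 arcsecond (4 s.f.).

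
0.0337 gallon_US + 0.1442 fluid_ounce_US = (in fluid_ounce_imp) 4.64. Check: 1 gallon_US = 0.0037854118 m^3, so 0.0337 gallon_US = 0.0337 * 0.0037854118 = 0.00012756838 m^3. 1 fluid_ounce_US = 2.957353e-05 m^3, so 0.1442 fluid_ounce_US = 0.1442 * 2.957353e-05 = 4.264503e-06 m^3. Sum: 0.00012756838 + 4.264503e-06 = 0.00013183288 m^3. 1 fluid_ounce_imp = 2.8413063e-05 m^3, so 0.00013183288 m^3 = 0.00013183288 / 2.8413063e-05 = 4.6398687 fluid_ounce_imp ≈ 4.64 fluid_ounce_imp (4 s.f.).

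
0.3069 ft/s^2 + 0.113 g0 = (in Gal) 1 ft/s^2 = 0.3048 m/s^2, so 0.3069 ft/s^2 = 0.3069 * 0.3048 = 0.09354312 m/s^2. 1 g0 = 9.80665 m/s^2, so 0.113 g0 = 0.113 * 9.80665 = 1.1081515 m/s^2. Sum: 0.09354312 + 1.1081515 = 1.2016946 m/s^2. 1 Gal = 0.01 m/s^2, so 1.2016946 m/s^2 = 1.2016946 / 0.01 = 120.16946 Gal ≈ 120.2 Gal (4 s.f.). Final answer: 120.2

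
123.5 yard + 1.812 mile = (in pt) 8.586e+06. Check: 1 yard = 0.9144 m, so 123.5 yard = 123.5 * 0.9144 = 112.9284 m. 1 mile = 1609.344 m, so 1.812 mile = 1.812 * 1609.344 = 2916.1313 m. Sum: 112.9284 + 2916.1313 = 3029.0597 m. 1 pt = 0.00035277778 m, so 3029.0597 m = 3029.0597 / 0.00035277778 = 8586311 pt ≈ 8.586e+06 pt (4 s.f.).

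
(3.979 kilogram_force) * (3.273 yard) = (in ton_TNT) 2.791e-08. Check: 1 kilogram_force = 9.80665 N, so 3.979 kilogram_force = 3.979 * 9.80665 = 39.02066 N. 1 yard = 0.9144 m, so 3.273 yard = 3.273 * 0.9144 = 2.9928312 m. Combine: 39.02066 N * 2.9928312 m = 116.78225 J. 1 ton_TNT = 4.184e+09 J, so 116.78225 J = 116.78225 / 4.184e+09 = 2.7911628e-08 ton_TNT ≈ 2.791e-08 ton_TNT (4 s.f.).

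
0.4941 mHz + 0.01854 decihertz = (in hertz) 0.002348. Check: 1 mHz = 0.001 Hz, so 0.4941 mHz = 0.4941 * 0.001 = 0.0004941 Hz. 1 decihertz = 0.1 Hz, so 0.01854 decihertz = 0.01854 * 0.1 = 0.001854 Hz. Sum: 0.0004941 + 0.001854 = 0.0023481 Hz. 0.0023481 Hz = 0.0023481 hertz ≈ 0.002348 hertz (4 s.f.).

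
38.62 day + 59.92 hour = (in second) 1 day = 86400 s, so 38.62 day = 38.62 * 86400 = 3336768 s. 1 hour = 3600 s, so 59.92 hour = 59.92 * 3600 = 215712 s. Sum: 3336768 + 215712 = 3552480 s. 3552480 s = 3552480 second ≈ 3.552e+06 second (4 s.f.). Final answer: 3.552e+06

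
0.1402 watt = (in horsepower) 0.1402 watt = 0.1402 W. 1 horsepower = 745.69987 W, so 0.1402 W = 0.1402 / 745.69987 = 0.0001880113 horsepower ≈ 0.000188 horsepower (4 s.f.). Final answer: 0.000188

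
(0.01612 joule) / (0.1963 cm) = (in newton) 0.01612 joule = 0.01612 J. 1 cm = 0.01 m, so 0.1963 cm = 0.1963 * 0.01 = 0.001963 m. Combine: 0.01612 J / 0.001963 m = 8.2119205 N. 8.2119205 N = 8.2119205 newton ≈ 8.212 newton (4 s.f.). Final answer: 8.212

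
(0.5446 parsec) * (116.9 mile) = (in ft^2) 3.403e+22. Check: 1 parsec = 3.0856776e+16 m, so 0.5446 parsec = 0.5446 * 3.0856776e+16 = 1.68046e+16 m. 1 mile = 1609.344 m, so 116.9 mile = 116.9 * 1609.344 = 188132.31 m. Combine: 1.68046e+16 m * 188132.31 m = 3.1614883e+21 m^2. 1 ft^2 = 0.09290304 m^2, so 3.1614883e+21 m^2 = 3.1614883e+21 / 0.09290304 = 3.4029977e+22 ft^2 ≈ 3.403e+22 ft^2 (4 s.f.).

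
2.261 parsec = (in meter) 6.977e+16. Check: 1 parsec = 3.0856776e+16 m, so 2.261 parsec = 2.261 * 3.0856776e+16 = 6.976717e+16 m. 6.976717e+16 m = 6.976717e+16 meter ≈ 6.977e+16 meter (4 s.f.).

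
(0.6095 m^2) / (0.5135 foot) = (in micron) 0.6095 m^2 is already in m^2. 1 foot = 0.3048 m, so 0.5135 foot = 0.5135 * 0.3048 = 0.1565148 m. Combine: 0.6095 m^2 / 0.1565148 m = 3.8942004 m. 1 micron = 1e-06 m, so 3.8942004 m = 3.8942004 / 1e-06 = 3894200.4 micron ≈ 3.894e+06 micron (4 s.f.). Final answer: 3.894e+06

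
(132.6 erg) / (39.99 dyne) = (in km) 3.316e-05. Check: 1 erg = 1e-07 J, so 132.6 erg = 132.6 * 1e-07 = 1.326e-05 J. 1 dyne = 1e-05 N, so 39.99 dyne = 39.99 * 1e-05 = 0.0003999 N. Combine: 1.326e-05 J / 0.0003999 N = 0.03315829 m. 1 km = 1000 m, so 0.03315829 m = 0.03315829 / 1000 = 3.315829e-05 km ≈ 3.316e-05 km (4 s.f.).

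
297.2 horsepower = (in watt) 2.216e+05. Check: 1 horsepower = 745.69987 W, so 297.2 horsepower = 297.2 * 745.69987 = 221622 W. 221622 W = 221622 watt ≈ 2.216e+05 watt (4 s.f.).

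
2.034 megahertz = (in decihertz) 2.034e+07. Check: 1 megahertz = 1000000 Hz, so 2.034 megahertz = 2.034 * 1000000 = 2034000 Hz. 1 decihertz = 0.1 Hz, so 2034000 Hz = 2034000 / 0.1 = 20340000 decihertz ≈ 2.034e+07 decihertz (4 s.f.).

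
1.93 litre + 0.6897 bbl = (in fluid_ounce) 1 litre = 0.001 m^3, so 1.93 litre = 1.93 * 0.001 = 0.00193 m^3. 1 bbl = 0.15898729 m^3, so 0.6897 bbl = 0.6897 * 0.15898729 = 0.10965354 m^3. Sum: 0.00193 + 0.10965354 = 0.11158354 m^3. 1 fluid_ounce = 2.957353e-05 m^3, so 0.11158354 m^3 = 0.11158354 / 2.957353e-05 = 3773.0883 fluid_ounce ≈ 3773 fluid_ounce (4 s.f.). Final answer: 3773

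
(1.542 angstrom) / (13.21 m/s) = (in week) 1 angstrom = 1e-10 m, so 1.542 angstrom = 1.542 * 1e-10 = 1.542e-10 m. 13.21 m/s is already in m/s. Combine: 1.542e-10 m / 13.21 m/s = 1.1672975e-11 s. 1 week = 604800 s, so 1.1672975e-11 s = 1.1672975e-11 / 604800 = 1.9300554e-17 week ≈ 1.93e-17 week (4 s.f.). Final answer: 1.93e-17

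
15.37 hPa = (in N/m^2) 1 hPa = 100 Pa, so 15.37 hPa = 15.37 * 100 = 1537 Pa. 1537 Pa = 1537 N/m^2. Final answer: 1537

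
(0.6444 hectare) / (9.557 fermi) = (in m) 6.743e+17. Check: 1 hectare = 10000 m^2, so 0.6444 hectare = 0.6444 * 10000 = 6444 m^2. 1 fermi = 1e-15 m, so 9.557 fermi = 9.557 * 1e-15 = 9.557e-15 m. Combine: 6444 m^2 / 9.557e-15 m = 6.7427017e+17 m. Result: 6.7427017e+17 m ≈ 6.743e+17 m (4 s.f.).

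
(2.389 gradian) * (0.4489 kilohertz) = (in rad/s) 16.85. Check: 1 gradian = 0.015707963 rad, so 2.389 gradian = 2.389 * 0.015707963 = 0.037526324 rad. 1 kilohertz = 1000 Hz, so 0.4489 kilohertz = 0.4489 * 1000 = 448.9 Hz. Combine: 0.037526324 rad * 448.9 Hz = 16.845567 rad/s. Result: 16.845567 rad/s ≈ 16.85 rad/s (4 s.f.).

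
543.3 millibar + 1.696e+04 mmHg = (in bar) 1 millibar = 100 Pa, so 543.3 millibar = 543.3 * 100 = 54330 Pa. 1 mmHg = 133.32237 Pa, so 1.696e+04 mmHg = 1.696e+04 * 133.32237 = 2261147.4 Pa. Sum: 54330 + 2261147.4 = 2315477.4 Pa. 1 bar = 100000 Pa, so 2315477.4 Pa = 2315477.4 / 100000 = 23.154774 bar ≈ 23.15 bar (4 s.f.). Final answer: 23.15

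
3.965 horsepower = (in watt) 1 horsepower = 745.69987 W, so 3.965 horsepower = 3.965 * 745.69987 = 2956.7 W. 2956.7 W = 2956.7 watt ≈ 2957 watt (4 s.f.). Final answer: 2957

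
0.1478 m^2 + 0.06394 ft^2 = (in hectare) 0.1478 m^2 is already in m^2. 1 ft^2 = 0.09290304 m^2, so 0.06394 ft^2 = 0.06394 * 0.09290304 = 0.0059402204 m^2. Sum: 0.1478 + 0.0059402204 = 0.15374022 m^2. 1 hectare = 10000 m^2, so 0.15374022 m^2 = 0.15374022 / 10000 = 1.5374022e-05 hectare ≈ 1.537e-05 hectare (4 s.f.). Final answer: 1.537e-05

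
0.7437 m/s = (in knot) 1 knot = 0.51444444 m/s, so 0.7437 m/s = 0.7437 / 0.51444444 = 1.4456371 knot ≈ 1.446 knot (4 s.f.). Final answer: 1.446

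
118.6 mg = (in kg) 1 mg = 1e-06 kg, so 118.6 mg = 118.6 * 1e-06 = 0.0001186 kg. Result: 0.0001186 kg. Final answer: 0.0001186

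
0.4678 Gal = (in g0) 1 Gal = 0.01 m/s^2, so 0.4678 Gal = 0.4678 * 0.01 = 0.004678 m/s^2. 1 g0 = 9.80665 m/s^2, so 0.004678 m/s^2 = 0.004678 / 9.80665 = 0.00047702324 g0 ≈ 0.000477 g0 (4 s.f.). Final answer: 0.000477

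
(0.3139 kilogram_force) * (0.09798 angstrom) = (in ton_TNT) 7.209e-21. Check: 1 kilogram_force = 9.80665 N, so 0.3139 kilogram_force = 0.3139 * 9.80665 = 3.0783074 N. 1 angstrom = 1e-10 m, so 0.09798 angstrom = 0.09798 * 1e-10 = 9.798e-12 m. Combine: 3.0783074 N * 9.798e-12 m = 3.0161256e-11 J. 1 ton_TNT = 4.184e+09 J, so 3.0161256e-11 J = 3.0161256e-11 / 4.184e+09 = 7.2087133e-21 ton_TNT ≈ 7.209e-21 ton_TNT (4 s.f.).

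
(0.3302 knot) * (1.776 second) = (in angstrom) 3.017e+09. Check: 1 knot = 0.51444444 m/s, so 0.3302 knot = 0.3302 * 0.51444444 = 0.16986956 m/s. 1.776 second = 1.776 s. Combine: 0.16986956 m/s * 1.776 s = 0.30168833 m. 1 angstrom = 1e-10 m, so 0.30168833 m = 0.30168833 / 1e-10 = 3.0168833e+09 angstrom ≈ 3.017e+09 angstrom (4 s.f.).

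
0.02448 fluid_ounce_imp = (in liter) 1 fluid_ounce_imp = 2.8413063e-05 m^3, so 0.02448 fluid_ounce_imp = 0.02448 * 2.8413063e-05 = 6.9555177e-07 m^3. 1 liter = 0.001 m^3, so 6.9555177e-07 m^3 = 6.9555177e-07 / 0.001 = 0.00069555177 liter ≈ 0.0006956 liter (4 s.f.). Final answer: 0.0006956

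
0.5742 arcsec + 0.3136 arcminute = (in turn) 1 arcsec = 4.8481368e-06 rad, so 0.5742 arcsec = 0.5742 * 4.8481368e-06 = 2.7838002e-06 rad. 1 arcminute = 0.00029088821 rad, so 0.3136 arcminute = 0.3136 * 0.00029088821 = 9.1222542e-05 rad. Sum: 2.7838002e-06 + 9.1222542e-05 = 9.4006342e-05 rad. 1 turn = 6.2831853 rad, so 9.4006342e-05 rad = 9.4006342e-05 / 6.2831853 = 1.4961574e-05 turn ≈ 1.496e-05 turn (4 s.f.). Final answer: 1.496e-05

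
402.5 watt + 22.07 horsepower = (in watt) 402.5 watt = 402.5 W. 1 horsepower = 745.69987 W, so 22.07 horsepower = 22.07 * 745.69987 = 16457.596 W. Sum: 402.5 + 16457.596 = 16860.096 W. 16860.096 W = 16860.096 watt ≈ 1.686e+04 watt (4 s.f.). Final answer: 1.686e+04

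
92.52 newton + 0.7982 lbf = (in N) 92.52 newton = 92.52 N. 1 lbf = 4.4482216 N, so 0.7982 lbf = 0.7982 * 4.4482216 = 3.5505705 N. Sum: 92.52 + 3.5505705 = 96.07057 N. Result: 96.07057 N ≈ 96.07 N (4 s.f.). Final answer: 96.07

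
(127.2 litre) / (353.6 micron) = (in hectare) 1 litre = 0.001 m^3, so 127.2 litre = 127.2 * 0.001 = 0.1272 m^3. 1 micron = 1e-06 m, so 353.6 micron = 353.6 * 1e-06 = 0.0003536 m. Combine: 0.1272 m^3 / 0.0003536 m = 359.72851 m^2. 1 hectare = 10000 m^2, so 359.72851 m^2 = 359.72851 / 10000 = 0.035972851 hectare ≈ 0.03597 hectare (4 s.f.). Final answer: 0.03597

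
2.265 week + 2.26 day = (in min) 2.609e+04. Check: 1 week = 604800 s, so 2.265 week = 2.265 * 604800 = 1369872 s. 1 day = 86400 s, so 2.26 day = 2.26 * 86400 = 195264 s. Sum: 1369872 + 195264 = 1565136 s. 1 min = 60 s, so 1565136 s = 1565136 / 60 = 26085.6 min ≈ 2.609e+04 min (4 s.f.).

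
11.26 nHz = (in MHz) 1.126e-14. Check: 1 nHz = 1e-09 Hz, so 11.26 nHz = 11.26 * 1e-09 = 1.126e-08 Hz. 1 MHz = 1000000 Hz, so 1.126e-08 Hz = 1.126e-08 / 1000000 = 1.126e-14 MHz.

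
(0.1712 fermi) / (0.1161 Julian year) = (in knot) 9.083e-23. Check: 1 fermi = 1e-15 m, so 0.1712 fermi = 0.1712 * 1e-15 = 1.712e-16 m. 1 Julian year = 31557600 s, so 0.1161 Julian year = 0.1161 * 31557600 = 3663837.4 s. Combine: 1.712e-16 m / 3663837.4 s = 4.6726965e-23 m/s. 1 knot = 0.51444444 m/s, so 4.6726965e-23 m/s = 4.6726965e-23 / 0.51444444 = 9.0829954e-23 knot ≈ 9.083e-23 knot (4 s.f.).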